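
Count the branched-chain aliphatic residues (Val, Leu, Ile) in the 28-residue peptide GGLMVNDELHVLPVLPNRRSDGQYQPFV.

Matching residues: L3, V5, L9, V11, L12, V14, L15, V28.

8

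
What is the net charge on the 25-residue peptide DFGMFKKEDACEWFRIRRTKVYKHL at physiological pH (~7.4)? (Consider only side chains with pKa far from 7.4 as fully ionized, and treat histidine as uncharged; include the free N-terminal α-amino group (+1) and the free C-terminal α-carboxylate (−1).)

At pH ~7.4 the Lys and Arg side chains are protonated (+1), the Asp and Glu side chains are deprotonated (−1), and with His taken as neutral all other side chains carry no charge.
Positive (K, R): K6, K7, R15, R17, R18, K20, K23 → +7.
Negative (D, E): D1, E8, D9, E12 → −4.
The N-terminus (+1) and C-terminus (−1) cancel.
Net charge = (+7) + (−4) = +3.

+3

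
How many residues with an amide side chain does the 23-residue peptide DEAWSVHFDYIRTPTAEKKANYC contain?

Asparagine (N) and glutamine (Q) have uncharged amide side chains.
Matching residues: N21.

1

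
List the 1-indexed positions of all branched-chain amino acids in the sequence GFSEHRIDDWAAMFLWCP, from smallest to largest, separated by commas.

7, 15

V, L, and I make up the branched-chain aliphatic group.
Matching residues: I7, L15.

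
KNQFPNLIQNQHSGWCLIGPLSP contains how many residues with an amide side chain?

6

Asparagine (N) and glutamine (Q) have uncharged amide side chains.
Matching residues: N2, Q3, N6, Q9, N10, Q11.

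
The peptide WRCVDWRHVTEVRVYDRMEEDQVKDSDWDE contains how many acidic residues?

Aspartate (D) and glutamate (E) have carboxylic-acid side chains and are the acidic amino acids.
Matching residues: D5, E11, D16, E19, E20, D21, D25, D27, D29, E30.

10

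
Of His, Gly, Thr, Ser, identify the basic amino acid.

K, R, and H are the three residues with basic side chains (ε-amine, guanidinium, and imidazole respectively).
Of the listed options, only His belongs to this group.

His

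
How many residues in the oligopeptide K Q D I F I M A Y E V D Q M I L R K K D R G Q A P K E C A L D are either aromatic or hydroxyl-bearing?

Aromatic: F, W, Y. Hydroxyl-bearing: S, T, Y.
Aromatic residues here: F5, Y9 (2).
Hydroxyl-bearing residues here: Y9 (1).
Y is in both groups, so the 1 Y residue must not be double-counted.
Total = 2 + 1 − 1 = 2.

2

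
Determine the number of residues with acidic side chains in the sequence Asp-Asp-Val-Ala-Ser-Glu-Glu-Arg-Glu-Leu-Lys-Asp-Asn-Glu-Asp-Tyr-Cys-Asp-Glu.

10

The acidic residues are Asp (D) and Glu (E), whose side chains end in a carboxylate group.
Matching residues: Asp1, Asp2, Glu6, Glu7, Glu9, Asp12, Glu14, Asp15, Asp18, Glu19.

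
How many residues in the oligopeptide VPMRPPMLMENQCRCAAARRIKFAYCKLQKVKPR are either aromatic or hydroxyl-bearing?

Aromatic: F, W, Y. Hydroxyl-bearing: S, T, Y.
Aromatic residues here: F23, Y25 (2).
Hydroxyl-bearing residues here: Y25 (1).
Y is in both groups, so the 1 Y residue must not be double-counted.
Total = 2 + 1 − 1 = 2.

2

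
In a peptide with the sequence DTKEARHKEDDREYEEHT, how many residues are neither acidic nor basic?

Acidic: D, E. Basic: K, R, H. All other residues are neither.
Matching residues: T2, A5, Y14, T18.

4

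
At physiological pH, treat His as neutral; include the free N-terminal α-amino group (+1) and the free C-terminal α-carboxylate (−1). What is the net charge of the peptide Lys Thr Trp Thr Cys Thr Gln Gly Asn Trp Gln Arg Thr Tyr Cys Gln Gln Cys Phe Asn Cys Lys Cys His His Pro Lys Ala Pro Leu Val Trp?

+4

Near pH 7.4, K and R contribute +1 each, D and E contribute −1 each, and every other side chain (His included, as stated) is uncharged.
Positive (K, R): Lys1, Arg12, Lys22, Lys27 → +4.
Negative (D, E): none → −0.
The N-terminus (+1) and C-terminus (−1) cancel.
Net charge = (+4) + (−0) = +4.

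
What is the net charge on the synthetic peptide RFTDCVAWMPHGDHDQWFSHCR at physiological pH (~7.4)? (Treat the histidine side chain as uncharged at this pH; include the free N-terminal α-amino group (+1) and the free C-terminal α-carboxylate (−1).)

-1

The side chains ionized at physiological pH are Lys/Arg (+1) and Asp/Glu (−1); with His treated as neutral, nothing else contributes.
Positive (K, R): R1, R22 → +2.
Negative (D, E): D4, D13, D15 → −3.
The N-terminus (+1) and C-terminus (−1) cancel.
Net charge = (+2) + (−3) = −1.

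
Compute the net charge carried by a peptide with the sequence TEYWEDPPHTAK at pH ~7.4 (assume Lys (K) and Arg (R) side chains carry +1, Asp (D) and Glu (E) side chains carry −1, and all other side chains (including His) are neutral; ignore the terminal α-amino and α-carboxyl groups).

Positive (K, R): K12 → +1.
Negative (D, E): E2, E5, D6 → −3.
Net charge = (+1) + (−3) = −2.

-2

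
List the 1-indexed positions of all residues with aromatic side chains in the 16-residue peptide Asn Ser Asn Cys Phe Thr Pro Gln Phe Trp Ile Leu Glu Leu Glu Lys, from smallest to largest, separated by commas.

5, 9, 10

Phenylalanine (F), tryptophan (W), and tyrosine (Y) have aromatic ring side chains.
Matching residues: Phe5, Phe9, Trp10.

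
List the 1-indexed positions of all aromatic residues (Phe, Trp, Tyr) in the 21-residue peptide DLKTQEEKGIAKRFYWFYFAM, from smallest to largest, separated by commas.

Matching residues: F14, Y15, W16, F17, Y18, F19.

14, 15, 16, 17, 18, 19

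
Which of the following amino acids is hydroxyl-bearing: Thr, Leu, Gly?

Thr

S, T, and Y are the three residues with a side-chain hydroxyl.
Of the listed options, only Thr belongs to this group.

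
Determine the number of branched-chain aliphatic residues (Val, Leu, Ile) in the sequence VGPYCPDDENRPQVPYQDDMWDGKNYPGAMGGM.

Matching residues: V1, V14.

2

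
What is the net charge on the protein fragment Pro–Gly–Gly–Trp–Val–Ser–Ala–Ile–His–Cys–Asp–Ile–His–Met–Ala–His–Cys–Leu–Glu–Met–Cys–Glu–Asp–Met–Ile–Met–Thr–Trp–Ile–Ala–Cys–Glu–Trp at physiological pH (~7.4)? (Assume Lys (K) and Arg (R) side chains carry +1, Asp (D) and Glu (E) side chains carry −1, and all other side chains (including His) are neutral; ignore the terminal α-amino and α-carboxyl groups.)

Positive (K, R): none → +0.
Negative (D, E): Asp11, Glu19, Glu22, Asp23, Glu32 → −5.
Net charge = (+0) + (−5) = −5.

-5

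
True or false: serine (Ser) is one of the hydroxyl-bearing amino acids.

Serine (S), threonine (T), and tyrosine (Y) each carry a hydroxyl group on the side chain.
Serine is in this group.

True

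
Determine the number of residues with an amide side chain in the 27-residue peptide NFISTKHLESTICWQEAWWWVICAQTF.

Asparagine (N) and glutamine (Q) have uncharged amide side chains.
Matching residues: N1, Q15, Q25.

3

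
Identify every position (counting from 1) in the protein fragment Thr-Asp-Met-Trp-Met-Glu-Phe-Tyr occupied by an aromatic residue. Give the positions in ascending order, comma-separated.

The aromatic amino acids are Phe (F, benzyl), Trp (W, indole), and Tyr (Y, phenol).
Matching residues: Trp4, Phe7, Tyr8.

4, 7, 8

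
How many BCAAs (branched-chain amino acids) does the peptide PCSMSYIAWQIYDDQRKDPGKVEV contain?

4

The BCAAs are Val, Leu, and Ile — aliphatic side chains with a branch point.
Matching residues: I7, I11, V22, V24.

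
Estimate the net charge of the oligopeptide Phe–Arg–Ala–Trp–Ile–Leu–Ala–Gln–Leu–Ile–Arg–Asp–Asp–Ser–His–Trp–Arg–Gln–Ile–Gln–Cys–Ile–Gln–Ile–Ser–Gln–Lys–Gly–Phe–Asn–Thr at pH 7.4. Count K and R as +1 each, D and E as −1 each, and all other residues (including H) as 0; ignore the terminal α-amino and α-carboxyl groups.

+2

Positive (K, R): Arg2, Arg11, Arg17, Lys27 → +4.
Negative (D, E): Asp12, Asp13 → −2.
Net charge = (+4) + (−2) = +2.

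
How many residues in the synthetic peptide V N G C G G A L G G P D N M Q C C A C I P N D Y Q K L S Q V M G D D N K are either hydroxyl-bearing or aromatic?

Hydroxyl-bearing: S, T, Y. Aromatic: F, W, Y.
Hydroxyl-bearing residues here: Y24, S28 (2).
Aromatic residues here: Y24 (1).
Y is in both groups, so the 1 Y residue must not be double-counted.
Total = 2 + 1 − 1 = 2.

2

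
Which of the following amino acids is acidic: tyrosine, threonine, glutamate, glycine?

Only D (aspartate) and E (glutamate) carry a side-chain carboxylic acid.
Of the listed options, only glutamate belongs to this group.

glutamate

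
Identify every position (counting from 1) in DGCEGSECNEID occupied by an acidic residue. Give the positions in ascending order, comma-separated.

Only D (aspartate) and E (glutamate) carry a side-chain carboxylic acid.
Matching residues: D1, E4, E7, E10, D12.

1, 4, 7, 10, 12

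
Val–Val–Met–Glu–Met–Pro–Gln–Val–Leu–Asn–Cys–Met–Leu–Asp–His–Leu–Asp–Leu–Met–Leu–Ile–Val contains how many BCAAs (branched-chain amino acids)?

Valine (V), leucine (L), and isoleucine (I) are the branched-chain amino acids.
Matching residues: Val1, Val2, Val8, Leu9, Leu13, Leu16, Leu18, Leu20, Ile21, Val22.

10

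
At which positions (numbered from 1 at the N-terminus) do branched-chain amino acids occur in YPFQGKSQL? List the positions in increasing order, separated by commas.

9

V, L, and I make up the branched-chain aliphatic group.
Matching residues: L9.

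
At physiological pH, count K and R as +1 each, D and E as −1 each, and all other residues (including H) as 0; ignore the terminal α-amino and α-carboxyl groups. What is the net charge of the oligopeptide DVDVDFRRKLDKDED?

Positive (K, R): R7, R8, K9, K12 → +4.
Negative (D, E): D1, D3, D5, D11, D13, E14, D15 → −7.
Net charge = (+4) + (−7) = −3.

-3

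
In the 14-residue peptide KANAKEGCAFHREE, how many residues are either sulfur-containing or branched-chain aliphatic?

Sulfur-containing: C, M. Branched-chain aliphatic: I, L, V.
Sulfur-containing residues here: C8 (1).
Branched-chain aliphatic residues here: none (0).
The two groups share no amino acid, so total = 1 + 0 = 1.

1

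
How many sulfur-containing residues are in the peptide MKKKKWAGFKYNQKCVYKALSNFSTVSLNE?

2

Only Cys (C) and Met (M) have a sulfur atom in the side chain.
Matching residues: M1, C15.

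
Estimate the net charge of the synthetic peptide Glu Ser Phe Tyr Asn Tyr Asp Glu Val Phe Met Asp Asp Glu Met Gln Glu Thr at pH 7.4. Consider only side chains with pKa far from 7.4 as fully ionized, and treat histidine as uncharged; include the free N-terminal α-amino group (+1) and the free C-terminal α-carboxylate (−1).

-7

The side chains ionized at physiological pH are Lys/Arg (+1) and Asp/Glu (−1); with His treated as neutral, nothing else contributes.
Positive (K, R): none → +0.
Negative (D, E): Glu1, Asp7, Glu8, Asp12, Asp13, Glu14, Glu17 → −7.
The N-terminus (+1) and C-terminus (−1) cancel.
Net charge = (+0) + (−7) = −7.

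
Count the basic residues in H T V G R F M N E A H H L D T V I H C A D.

K, R, and H are the three residues with basic side chains (ε-amine, guanidinium, and imidazole respectively).
Matching residues: H1, R5, H11, H12, H18.

5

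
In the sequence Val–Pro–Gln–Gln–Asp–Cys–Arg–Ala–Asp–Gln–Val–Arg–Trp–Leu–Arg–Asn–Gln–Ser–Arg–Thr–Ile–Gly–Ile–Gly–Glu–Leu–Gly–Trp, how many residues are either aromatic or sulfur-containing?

Aromatic: F, W, Y. Sulfur-containing: C, M.
Aromatic residues here: Trp13, Trp28 (2).
Sulfur-containing residues here: Cys6 (1).
The two groups share no amino acid, so total = 2 + 1 = 3.

3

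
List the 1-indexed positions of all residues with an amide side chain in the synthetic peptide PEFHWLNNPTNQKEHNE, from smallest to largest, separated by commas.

7, 8, 11, 12, 16

Asparagine (N) and glutamine (Q) have uncharged amide side chains.
Matching residues: N7, N8, N11, Q12, N16.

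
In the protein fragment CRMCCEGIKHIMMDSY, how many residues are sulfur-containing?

The sulfur-bearing residues are cysteine (–SH) and methionine (–S–CH₃).
Matching residues: C1, M3, C4, C5, M12, M13.

6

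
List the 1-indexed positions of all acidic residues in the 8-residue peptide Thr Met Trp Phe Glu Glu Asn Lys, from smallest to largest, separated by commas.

Only D (aspartate) and E (glutamate) carry a side-chain carboxylic acid.
Matching residues: Glu5, Glu6.

5, 6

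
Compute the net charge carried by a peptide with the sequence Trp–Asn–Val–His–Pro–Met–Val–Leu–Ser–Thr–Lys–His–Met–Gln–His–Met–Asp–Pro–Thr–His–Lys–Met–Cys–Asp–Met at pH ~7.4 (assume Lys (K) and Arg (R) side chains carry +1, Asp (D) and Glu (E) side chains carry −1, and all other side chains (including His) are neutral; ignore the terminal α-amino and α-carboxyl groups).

0

Positive (K, R): Lys11, Lys21 → +2.
Negative (D, E): Asp17, Asp24 → −2.
Net charge = (+2) + (−2) = 0.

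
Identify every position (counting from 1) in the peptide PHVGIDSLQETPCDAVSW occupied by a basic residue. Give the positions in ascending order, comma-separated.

K, R, and H are the three residues with basic side chains (ε-amine, guanidinium, and imidazole respectively).
Matching residues: H2.

2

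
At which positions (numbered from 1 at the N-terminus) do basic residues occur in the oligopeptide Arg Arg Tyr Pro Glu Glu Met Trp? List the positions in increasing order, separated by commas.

The basic amino acids are Lys (K), Arg (R), and His (H).
Matching residues: Arg1, Arg2.

1, 2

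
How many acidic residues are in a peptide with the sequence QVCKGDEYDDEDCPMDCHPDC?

Aspartate (D) and glutamate (E) have carboxylic-acid side chains and are the acidic amino acids.
Matching residues: D6, E7, D9, D10, E11, D12, D16, D20.

8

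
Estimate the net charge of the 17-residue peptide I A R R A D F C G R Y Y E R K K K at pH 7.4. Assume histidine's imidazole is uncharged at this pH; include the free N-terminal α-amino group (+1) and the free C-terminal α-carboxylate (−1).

Near pH 7.4, K and R contribute +1 each, D and E contribute −1 each, and every other side chain (His included, as stated) is uncharged.
Positive (K, R): R3, R4, R10, R14, K15, K16, K17 → +7.
Negative (D, E): D6, E13 → −2.
The N-terminus (+1) and C-terminus (−1) cancel.
Net charge = (+7) + (−2) = +5.

+5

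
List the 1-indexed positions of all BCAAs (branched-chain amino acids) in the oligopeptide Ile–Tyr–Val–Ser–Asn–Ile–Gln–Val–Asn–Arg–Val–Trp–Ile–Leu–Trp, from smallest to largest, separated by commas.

Valine (V), leucine (L), and isoleucine (I) are the branched-chain amino acids.
Matching residues: Ile1, Val3, Ile6, Val8, Val11, Ile13, Leu14.

1, 3, 6, 8, 11, 13, 14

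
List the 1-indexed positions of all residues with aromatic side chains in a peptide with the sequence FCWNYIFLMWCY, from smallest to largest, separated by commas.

Phenylalanine (F), tryptophan (W), and tyrosine (Y) have aromatic ring side chains.
Matching residues: F1, W3, Y5, F7, W10, Y12.

1, 3, 5, 7, 10, 12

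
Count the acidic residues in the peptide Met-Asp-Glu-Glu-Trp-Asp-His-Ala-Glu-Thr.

5

The acidic residues are Asp (D) and Glu (E), whose side chains end in a carboxylate group.
Matching residues: Asp2, Glu3, Glu4, Asp6, Glu9.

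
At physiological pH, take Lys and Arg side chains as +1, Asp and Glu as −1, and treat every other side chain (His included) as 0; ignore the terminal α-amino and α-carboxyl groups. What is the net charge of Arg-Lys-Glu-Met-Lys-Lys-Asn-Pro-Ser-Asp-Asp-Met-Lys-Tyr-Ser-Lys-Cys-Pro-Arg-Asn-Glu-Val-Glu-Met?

Positive (K, R): Arg1, Lys2, Lys5, Lys6, Lys13, Lys16, Arg19 → +7.
Negative (D, E): Glu3, Asp10, Asp11, Glu21, Glu23 → −5.
Net charge = (+7) + (−5) = +2.

+2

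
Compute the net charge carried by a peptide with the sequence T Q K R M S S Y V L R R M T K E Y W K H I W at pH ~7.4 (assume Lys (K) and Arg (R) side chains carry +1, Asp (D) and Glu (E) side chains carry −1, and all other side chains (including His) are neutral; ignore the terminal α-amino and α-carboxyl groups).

+5

Positive (K, R): K3, R4, R11, R12, K15, K19 → +6.
Negative (D, E): E16 → −1.
Net charge = (+6) + (−1) = +5.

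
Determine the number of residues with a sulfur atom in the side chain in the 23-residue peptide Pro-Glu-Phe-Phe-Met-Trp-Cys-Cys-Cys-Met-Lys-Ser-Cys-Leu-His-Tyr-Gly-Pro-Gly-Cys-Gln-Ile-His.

7

Cysteine (C, thiol) and methionine (M, thioether) are the two sulfur-containing amino acids.
Matching residues: Met5, Cys7, Cys8, Cys9, Met10, Cys13, Cys20.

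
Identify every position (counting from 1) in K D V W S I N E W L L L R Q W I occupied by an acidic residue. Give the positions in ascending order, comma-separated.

2, 8

The acidic residues are Asp (D) and Glu (E), whose side chains end in a carboxylate group.
Matching residues: D2, E8.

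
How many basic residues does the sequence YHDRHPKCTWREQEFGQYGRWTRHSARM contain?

9

The basic amino acids are Lys (K), Arg (R), and His (H).
Matching residues: H2, R4, H5, K7, R11, R20, R23, H24, R27.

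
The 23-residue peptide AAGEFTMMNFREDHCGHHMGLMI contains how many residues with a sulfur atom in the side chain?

5

Cysteine (C, thiol) and methionine (M, thioether) are the two sulfur-containing amino acids.
Matching residues: M7, M8, C15, M19, M22.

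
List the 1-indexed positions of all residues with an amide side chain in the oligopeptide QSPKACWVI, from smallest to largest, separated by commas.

1

Only N (asparagine) and Q (glutamine) carry a side-chain carboxamide.
Matching residues: Q1.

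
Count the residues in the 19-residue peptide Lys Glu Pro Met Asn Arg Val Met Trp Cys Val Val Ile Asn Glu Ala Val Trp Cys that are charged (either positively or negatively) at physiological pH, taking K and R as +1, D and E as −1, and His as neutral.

Charged side chains at pH ~7.4: K, R (positive); D, E (negative).
Matching residues: Lys1, Glu2, Arg6, Glu15.

4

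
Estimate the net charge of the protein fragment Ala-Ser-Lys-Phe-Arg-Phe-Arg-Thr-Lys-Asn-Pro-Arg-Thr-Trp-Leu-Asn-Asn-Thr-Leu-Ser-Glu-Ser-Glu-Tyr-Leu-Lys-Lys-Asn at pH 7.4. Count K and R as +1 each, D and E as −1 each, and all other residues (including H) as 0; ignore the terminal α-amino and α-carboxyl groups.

Positive (K, R): Lys3, Arg5, Arg7, Lys9, Arg12, Lys26, Lys27 → +7.
Negative (D, E): Glu21, Glu23 → −2.
Net charge = (+7) + (−2) = +5.

+5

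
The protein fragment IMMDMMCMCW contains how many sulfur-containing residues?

7

The sulfur-bearing residues are cysteine (–SH) and methionine (–S–CH₃).
Matching residues: M2, M3, M5, M6, C7, M8, C9.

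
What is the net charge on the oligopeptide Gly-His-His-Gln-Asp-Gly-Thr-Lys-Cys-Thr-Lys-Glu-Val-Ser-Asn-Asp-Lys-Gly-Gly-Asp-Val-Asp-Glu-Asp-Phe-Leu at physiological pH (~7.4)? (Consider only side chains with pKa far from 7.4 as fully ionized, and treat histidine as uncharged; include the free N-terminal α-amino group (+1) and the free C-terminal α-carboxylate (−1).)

The side chains ionized at physiological pH are Lys/Arg (+1) and Asp/Glu (−1); with His treated as neutral, nothing else contributes.
Positive (K, R): Lys8, Lys11, Lys17 → +3.
Negative (D, E): Asp5, Glu12, Asp16, Asp20, Asp22, Glu23, Asp24 → −7.
The N-terminus (+1) and C-terminus (−1) cancel.
Net charge = (+3) + (−7) = −4.

-4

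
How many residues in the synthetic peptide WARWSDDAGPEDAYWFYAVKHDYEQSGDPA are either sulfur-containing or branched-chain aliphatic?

Sulfur-containing: C, M. Branched-chain aliphatic: I, L, V.
Sulfur-containing residues here: none (0).
Branched-chain aliphatic residues here: V19 (1).
The two groups share no amino acid, so total = 0 + 1 = 1.

1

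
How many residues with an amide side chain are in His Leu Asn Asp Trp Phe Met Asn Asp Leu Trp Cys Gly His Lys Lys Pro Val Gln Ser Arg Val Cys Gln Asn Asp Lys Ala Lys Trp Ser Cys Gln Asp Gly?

Only N (asparagine) and Q (glutamine) carry a side-chain carboxamide.
Matching residues: Asn3, Asn8, Gln19, Gln24, Asn25, Gln33.

6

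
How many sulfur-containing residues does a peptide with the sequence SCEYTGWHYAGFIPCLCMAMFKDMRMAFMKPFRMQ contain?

Cysteine (C, thiol) and methionine (M, thioether) are the two sulfur-containing amino acids.
Matching residues: C2, C15, C17, M18, M20, M24, M26, M29, M34.

9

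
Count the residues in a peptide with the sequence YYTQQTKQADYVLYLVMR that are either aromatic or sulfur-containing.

5

Aromatic: F, W, Y. Sulfur-containing: C, M.
Aromatic residues here: Y1, Y2, Y11, Y14 (4).
Sulfur-containing residues here: M17 (1).
The two groups share no amino acid, so total = 4 + 1 = 5.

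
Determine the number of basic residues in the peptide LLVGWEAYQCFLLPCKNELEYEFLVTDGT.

The basic amino acids are Lys (K), Arg (R), and His (H).
Matching residues: K16.

1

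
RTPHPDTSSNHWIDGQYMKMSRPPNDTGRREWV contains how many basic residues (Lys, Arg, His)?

Matching residues: R1, H4, H11, K19, R22, R29, R30.

7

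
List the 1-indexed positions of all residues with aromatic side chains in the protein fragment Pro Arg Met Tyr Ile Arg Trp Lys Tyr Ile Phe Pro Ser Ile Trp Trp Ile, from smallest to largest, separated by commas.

4, 7, 9, 11, 15, 16

F, W, and Y each carry an aromatic ring on the side chain.
Matching residues: Tyr4, Trp7, Tyr9, Phe11, Trp15, Trp16.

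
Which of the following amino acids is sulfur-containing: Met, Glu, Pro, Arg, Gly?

Cysteine (C, thiol) and methionine (M, thioether) are the two sulfur-containing amino acids.
Of the listed options, only Met belongs to this group.

Met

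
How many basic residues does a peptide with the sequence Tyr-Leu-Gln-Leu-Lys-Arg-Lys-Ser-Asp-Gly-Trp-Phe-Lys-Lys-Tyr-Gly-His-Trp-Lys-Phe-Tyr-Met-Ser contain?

The basic amino acids are Lys (K), Arg (R), and His (H).
Matching residues: Lys5, Arg6, Lys7, Lys13, Lys14, His17, Lys19.

7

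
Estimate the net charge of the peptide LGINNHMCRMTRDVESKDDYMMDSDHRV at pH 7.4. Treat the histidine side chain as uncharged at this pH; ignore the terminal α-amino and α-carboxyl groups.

-2

At pH ~7.4 the Lys and Arg side chains are protonated (+1), the Asp and Glu side chains are deprotonated (−1), and with His taken as neutral all other side chains carry no charge.
Positive (K, R): R9, R12, K17, R27 → +4.
Negative (D, E): D13, E15, D18, D19, D23, D25 → −6.
Net charge = (+4) + (−6) = −2.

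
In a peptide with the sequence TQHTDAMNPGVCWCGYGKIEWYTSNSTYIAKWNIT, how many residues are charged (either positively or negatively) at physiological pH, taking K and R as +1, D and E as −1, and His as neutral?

4

Charged side chains at pH ~7.4: K, R (positive); D, E (negative).
Matching residues: D5, K18, E20, K31.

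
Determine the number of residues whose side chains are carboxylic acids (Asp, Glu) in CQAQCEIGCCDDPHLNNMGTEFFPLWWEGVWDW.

Matching residues: E6, D11, D12, E21, E28, D32.

6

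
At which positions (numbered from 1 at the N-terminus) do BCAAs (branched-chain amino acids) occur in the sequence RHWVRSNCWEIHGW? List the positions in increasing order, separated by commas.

4, 11

Valine (V), leucine (L), and isoleucine (I) are the branched-chain amino acids.
Matching residues: V4, I11.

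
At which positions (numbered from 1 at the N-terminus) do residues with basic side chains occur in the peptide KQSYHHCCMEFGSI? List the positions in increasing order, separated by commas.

Lysine (K), arginine (R), and histidine (H) have basic, nitrogen-containing side chains.
Matching residues: K1, H5, H6.

1, 5, 6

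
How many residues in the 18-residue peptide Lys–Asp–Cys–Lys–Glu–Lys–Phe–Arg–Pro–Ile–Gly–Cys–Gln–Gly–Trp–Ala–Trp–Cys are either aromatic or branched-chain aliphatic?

Aromatic: F, W, Y. Branched-chain aliphatic: I, L, V.
Aromatic residues here: Phe7, Trp15, Trp17 (3).
Branched-chain aliphatic residues here: Ile10 (1).
The two groups share no amino acid, so total = 3 + 1 = 4.

4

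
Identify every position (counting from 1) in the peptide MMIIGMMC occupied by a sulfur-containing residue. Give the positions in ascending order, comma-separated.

1, 2, 6, 7, 8

Only Cys (C) and Met (M) have a sulfur atom in the side chain.
Matching residues: M1, M2, M6, M7, C8.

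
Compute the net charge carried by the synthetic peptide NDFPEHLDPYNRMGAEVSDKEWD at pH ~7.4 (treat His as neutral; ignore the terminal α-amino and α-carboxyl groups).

The side chains ionized at physiological pH are Lys/Arg (+1) and Asp/Glu (−1); with His treated as neutral, nothing else contributes.
Positive (K, R): R12, K20 → +2.
Negative (D, E): D2, E5, D8, E16, D19, E21, D23 → −7.
Net charge = (+2) + (−7) = −5.

-5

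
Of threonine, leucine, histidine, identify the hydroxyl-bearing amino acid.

S, T, and Y are the three residues with a side-chain hydroxyl.
Of the listed options, only threonine belongs to this group.

threonine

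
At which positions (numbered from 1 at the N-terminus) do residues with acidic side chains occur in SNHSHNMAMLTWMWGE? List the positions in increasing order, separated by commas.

The acidic residues are Asp (D) and Glu (E), whose side chains end in a carboxylate group.
Matching residues: E16.

16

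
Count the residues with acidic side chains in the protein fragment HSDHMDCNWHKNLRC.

2

The acidic residues are Asp (D) and Glu (E), whose side chains end in a carboxylate group.
Matching residues: D3, D6.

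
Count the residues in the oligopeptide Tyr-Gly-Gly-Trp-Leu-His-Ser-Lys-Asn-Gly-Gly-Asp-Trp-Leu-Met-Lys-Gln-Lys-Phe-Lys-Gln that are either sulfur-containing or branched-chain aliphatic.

3

Sulfur-containing: C, M. Branched-chain aliphatic: I, L, V.
Sulfur-containing residues here: Met15 (1).
Branched-chain aliphatic residues here: Leu5, Leu14 (2).
The two groups share no amino acid, so total = 1 + 2 = 3.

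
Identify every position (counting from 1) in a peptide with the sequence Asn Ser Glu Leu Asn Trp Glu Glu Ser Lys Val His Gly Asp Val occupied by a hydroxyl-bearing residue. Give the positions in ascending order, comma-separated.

Serine (S), threonine (T), and tyrosine (Y) each carry a hydroxyl group on the side chain.
Matching residues: Ser2, Ser9.

2, 9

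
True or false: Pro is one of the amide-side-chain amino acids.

False

Asparagine (N) and glutamine (Q) have uncharged amide side chains.
Proline is not in this group.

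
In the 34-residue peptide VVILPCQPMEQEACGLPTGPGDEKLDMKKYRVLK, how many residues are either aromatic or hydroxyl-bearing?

Aromatic: F, W, Y. Hydroxyl-bearing: S, T, Y.
Aromatic residues here: Y30 (1).
Hydroxyl-bearing residues here: T18, Y30 (2).
Y is in both groups, so the 1 Y residue must not be double-counted.
Total = 1 + 2 − 1 = 2.

2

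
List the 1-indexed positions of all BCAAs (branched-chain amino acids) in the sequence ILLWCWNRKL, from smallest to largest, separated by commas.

1, 2, 3, 10

V, L, and I make up the branched-chain aliphatic group.
Matching residues: I1, L2, L3, L10.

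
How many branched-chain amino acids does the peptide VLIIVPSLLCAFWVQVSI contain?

10

Valine (V), leucine (L), and isoleucine (I) are the branched-chain amino acids.
Matching residues: V1, L2, I3, I4, V5, L8, L9, V14, V16, I18.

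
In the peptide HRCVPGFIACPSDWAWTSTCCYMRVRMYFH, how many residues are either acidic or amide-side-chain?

Acidic: D, E. Amide-side-chain: N, Q.
Acidic residues here: D13 (1).
Amide-side-chain residues here: none (0).
The two groups share no amino acid, so total = 1 + 0 = 1.

1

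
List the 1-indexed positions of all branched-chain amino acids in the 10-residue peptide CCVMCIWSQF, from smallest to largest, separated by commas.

Valine (V), leucine (L), and isoleucine (I) are the branched-chain amino acids.
Matching residues: V3, I6.

3, 6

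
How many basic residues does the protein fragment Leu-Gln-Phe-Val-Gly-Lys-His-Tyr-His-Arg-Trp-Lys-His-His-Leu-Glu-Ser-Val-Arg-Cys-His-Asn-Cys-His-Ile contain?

Lysine (K), arginine (R), and histidine (H) have basic, nitrogen-containing side chains.
Matching residues: Lys6, His7, His9, Arg10, Lys12, His13, His14, Arg19, His21, His24.

10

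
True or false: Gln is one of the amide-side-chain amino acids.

True

Only N (asparagine) and Q (glutamine) carry a side-chain carboxamide.
Glutamine is in this group.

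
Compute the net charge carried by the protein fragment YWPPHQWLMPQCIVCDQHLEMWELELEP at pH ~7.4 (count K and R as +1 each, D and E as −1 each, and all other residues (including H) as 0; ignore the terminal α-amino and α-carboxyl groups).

Positive (K, R): none → +0.
Negative (D, E): D16, E20, E23, E25, E27 → −5.
Net charge = (+0) + (−5) = −5.

-5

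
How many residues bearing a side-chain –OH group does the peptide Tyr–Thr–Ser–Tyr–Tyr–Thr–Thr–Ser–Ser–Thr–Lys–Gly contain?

10

The –OH-bearing residues are Ser, Thr (aliphatic alcohols), and Tyr (phenol).
Matching residues: Tyr1, Thr2, Ser3, Tyr4, Tyr5, Thr6, Thr7, Ser8, Ser9, Thr10.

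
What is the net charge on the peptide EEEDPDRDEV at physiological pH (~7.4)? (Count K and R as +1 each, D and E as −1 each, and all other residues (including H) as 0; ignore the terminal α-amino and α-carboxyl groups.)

Positive (K, R): R7 → +1.
Negative (D, E): E1, E2, E3, D4, D6, D8, E9 → −7.
Net charge = (+1) + (−7) = −6.

-6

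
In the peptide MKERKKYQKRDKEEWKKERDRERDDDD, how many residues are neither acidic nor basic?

Acidic: D, E. Basic: K, R, H. All other residues are neither.
Matching residues: M1, Y7, Q8, W15.

4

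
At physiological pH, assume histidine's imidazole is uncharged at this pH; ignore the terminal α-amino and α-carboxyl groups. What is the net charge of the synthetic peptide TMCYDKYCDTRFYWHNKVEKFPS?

Near pH 7.4, K and R contribute +1 each, D and E contribute −1 each, and every other side chain (His included, as stated) is uncharged.
Positive (K, R): K6, R11, K17, K20 → +4.
Negative (D, E): D5, D9, E19 → −3.
Net charge = (+4) + (−3) = +1.

+1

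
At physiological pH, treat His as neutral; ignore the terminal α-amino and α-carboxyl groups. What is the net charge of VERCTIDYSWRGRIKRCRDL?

+3

The side chains ionized at physiological pH are Lys/Arg (+1) and Asp/Glu (−1); with His treated as neutral, nothing else contributes.
Positive (K, R): R3, R11, R13, K15, R16, R18 → +6.
Negative (D, E): E2, D7, D19 → −3.
Net charge = (+6) + (−3) = +3.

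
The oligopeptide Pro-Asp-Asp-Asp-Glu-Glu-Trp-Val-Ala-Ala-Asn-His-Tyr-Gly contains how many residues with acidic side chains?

5

Only D (aspartate) and E (glutamate) carry a side-chain carboxylic acid.
Matching residues: Asp2, Asp3, Asp4, Glu5, Glu6.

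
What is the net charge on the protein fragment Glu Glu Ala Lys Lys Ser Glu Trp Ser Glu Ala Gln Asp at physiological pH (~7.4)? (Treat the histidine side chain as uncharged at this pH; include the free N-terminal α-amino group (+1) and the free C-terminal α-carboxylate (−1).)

-3

The side chains ionized at physiological pH are Lys/Arg (+1) and Asp/Glu (−1); with His treated as neutral, nothing else contributes.
Positive (K, R): Lys4, Lys5 → +2.
Negative (D, E): Glu1, Glu2, Glu7, Glu10, Asp13 → −5.
The N-terminus (+1) and C-terminus (−1) cancel.
Net charge = (+2) + (−5) = −3.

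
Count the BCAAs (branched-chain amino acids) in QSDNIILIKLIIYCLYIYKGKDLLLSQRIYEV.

Valine (V), leucine (L), and isoleucine (I) are the branched-chain amino acids.
Matching residues: I5, I6, L7, I8, L10, I11, I12, L15, I17, L23, L24, L25, I29, V32.

14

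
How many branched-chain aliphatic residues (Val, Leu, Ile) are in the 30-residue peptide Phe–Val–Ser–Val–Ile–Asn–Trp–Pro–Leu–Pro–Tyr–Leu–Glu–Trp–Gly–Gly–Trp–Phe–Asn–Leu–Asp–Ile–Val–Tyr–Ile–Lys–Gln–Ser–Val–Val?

Matching residues: Val2, Val4, Ile5, Leu9, Leu12, Leu20, Ile22, Val23, Ile25, Val29, Val30.

11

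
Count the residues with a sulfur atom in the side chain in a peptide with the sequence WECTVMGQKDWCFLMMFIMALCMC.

Cysteine (C, thiol) and methionine (M, thioether) are the two sulfur-containing amino acids.
Matching residues: C3, M6, C12, M15, M16, M19, C22, M23, C24.

9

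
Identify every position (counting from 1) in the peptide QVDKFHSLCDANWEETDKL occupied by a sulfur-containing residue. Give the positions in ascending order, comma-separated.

9

Cysteine (C, thiol) and methionine (M, thioether) are the two sulfur-containing amino acids.
Matching residues: C9.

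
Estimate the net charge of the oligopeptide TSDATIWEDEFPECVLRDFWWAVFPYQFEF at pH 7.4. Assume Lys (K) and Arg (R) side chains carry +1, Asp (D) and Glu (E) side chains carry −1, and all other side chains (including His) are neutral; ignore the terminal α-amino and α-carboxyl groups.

-6

Positive (K, R): R17 → +1.
Negative (D, E): D3, E8, D9, E10, E13, D18, E29 → −7.
Net charge = (+1) + (−7) = −6.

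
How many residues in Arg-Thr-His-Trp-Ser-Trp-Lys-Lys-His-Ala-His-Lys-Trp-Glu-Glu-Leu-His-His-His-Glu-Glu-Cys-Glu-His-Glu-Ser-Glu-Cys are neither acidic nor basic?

Acidic: D, E. Basic: K, R, H. All other residues are neither.
Matching residues: Thr2, Trp4, Ser5, Trp6, Ala10, Trp13, Leu16, Cys22, Ser26, Cys28.

10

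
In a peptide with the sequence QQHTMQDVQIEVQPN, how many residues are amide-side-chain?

6

Asparagine (N) and glutamine (Q) have uncharged amide side chains.
Matching residues: Q1, Q2, Q6, Q9, Q13, N15.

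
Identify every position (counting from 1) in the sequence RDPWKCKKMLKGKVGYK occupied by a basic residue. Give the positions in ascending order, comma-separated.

1, 5, 7, 8, 11, 13, 17

K, R, and H are the three residues with basic side chains (ε-amine, guanidinium, and imidazole respectively).
Matching residues: R1, K5, K7, K8, K11, K13, K17.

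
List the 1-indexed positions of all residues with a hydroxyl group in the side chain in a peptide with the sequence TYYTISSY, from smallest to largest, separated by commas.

1, 2, 3, 4, 6, 7, 8

Serine (S), threonine (T), and tyrosine (Y) each carry a hydroxyl group on the side chain.
Matching residues: T1, Y2, Y3, T4, S6, S7, Y8.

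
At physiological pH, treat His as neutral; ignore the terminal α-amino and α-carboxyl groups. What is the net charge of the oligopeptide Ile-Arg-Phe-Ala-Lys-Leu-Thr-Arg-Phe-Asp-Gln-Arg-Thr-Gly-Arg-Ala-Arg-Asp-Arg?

+5

Near pH 7.4, K and R contribute +1 each, D and E contribute −1 each, and every other side chain (His included, as stated) is uncharged.
Positive (K, R): Arg2, Lys5, Arg8, Arg12, Arg15, Arg17, Arg19 → +7.
Negative (D, E): Asp10, Asp18 → −2.
Net charge = (+7) + (−2) = +5.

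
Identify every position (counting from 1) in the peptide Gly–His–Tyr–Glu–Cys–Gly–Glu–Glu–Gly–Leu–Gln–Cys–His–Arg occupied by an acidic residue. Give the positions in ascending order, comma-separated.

4, 7, 8

Aspartate (D) and glutamate (E) have carboxylic-acid side chains and are the acidic amino acids.
Matching residues: Glu4, Glu7, Glu8.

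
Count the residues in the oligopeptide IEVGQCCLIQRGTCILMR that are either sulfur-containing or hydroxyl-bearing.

5

Sulfur-containing: C, M. Hydroxyl-bearing: S, T, Y.
Sulfur-containing residues here: C6, C7, C14, M17 (4).
Hydroxyl-bearing residues here: T13 (1).
The two groups share no amino acid, so total = 4 + 1 = 5.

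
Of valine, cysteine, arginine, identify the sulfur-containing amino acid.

cysteine

Only Cys (C) and Met (M) have a sulfur atom in the side chain.
Of the listed options, only cysteine belongs to this group.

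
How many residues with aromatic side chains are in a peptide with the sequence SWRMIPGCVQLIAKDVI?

Phenylalanine (F), tryptophan (W), and tyrosine (Y) have aromatic ring side chains.
Matching residues: W2.

1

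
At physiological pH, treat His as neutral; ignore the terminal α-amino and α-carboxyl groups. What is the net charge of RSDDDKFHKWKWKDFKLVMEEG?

At pH ~7.4 the Lys and Arg side chains are protonated (+1), the Asp and Glu side chains are deprotonated (−1), and with His taken as neutral all other side chains carry no charge.
Positive (K, R): R1, K6, K9, K11, K13, K16 → +6.
Negative (D, E): D3, D4, D5, D14, E20, E21 → −6.
Net charge = (+6) + (−6) = 0.

0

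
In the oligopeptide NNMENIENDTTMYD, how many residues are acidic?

4

Aspartate (D) and glutamate (E) have carboxylic-acid side chains and are the acidic amino acids.
Matching residues: E4, E7, D9, D14.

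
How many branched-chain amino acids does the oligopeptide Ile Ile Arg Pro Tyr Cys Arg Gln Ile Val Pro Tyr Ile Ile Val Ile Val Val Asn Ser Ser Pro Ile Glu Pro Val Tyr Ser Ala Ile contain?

The BCAAs are Val, Leu, and Ile — aliphatic side chains with a branch point.
Matching residues: Ile1, Ile2, Ile9, Val10, Ile13, Ile14, Val15, Ile16, Val17, Val18, Ile23, Val26, Ile30.

13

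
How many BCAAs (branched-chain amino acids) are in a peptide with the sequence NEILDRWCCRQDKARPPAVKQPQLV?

5

Valine (V), leucine (L), and isoleucine (I) are the branched-chain amino acids.
Matching residues: I3, L4, V19, L24, V25.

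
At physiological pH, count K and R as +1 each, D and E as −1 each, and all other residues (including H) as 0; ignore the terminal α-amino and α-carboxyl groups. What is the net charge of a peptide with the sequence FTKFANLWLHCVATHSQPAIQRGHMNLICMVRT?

+3

Positive (K, R): K3, R22, R32 → +3.
Negative (D, E): none → −0.
Net charge = (+3) + (−0) = +3.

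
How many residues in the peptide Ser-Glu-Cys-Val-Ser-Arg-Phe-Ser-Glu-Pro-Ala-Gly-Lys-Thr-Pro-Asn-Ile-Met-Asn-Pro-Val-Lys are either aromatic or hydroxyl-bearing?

5

Aromatic: F, W, Y. Hydroxyl-bearing: S, T, Y.
Aromatic residues here: Phe7 (1).
Hydroxyl-bearing residues here: Ser1, Ser5, Ser8, Thr14 (4).
(Y belongs to both groups, but none appear in this sequence.) Total = 1 + 4 = 5.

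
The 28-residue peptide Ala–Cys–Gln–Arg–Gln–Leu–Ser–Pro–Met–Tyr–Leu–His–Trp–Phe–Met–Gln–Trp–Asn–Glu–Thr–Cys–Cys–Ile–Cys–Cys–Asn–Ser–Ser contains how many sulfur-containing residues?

7

Only Cys (C) and Met (M) have a sulfur atom in the side chain.
Matching residues: Cys2, Met9, Met15, Cys21, Cys22, Cys24, Cys25.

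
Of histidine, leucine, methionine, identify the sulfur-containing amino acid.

methionine

The sulfur-bearing residues are cysteine (–SH) and methionine (–S–CH₃).
Of the listed options, only methionine belongs to this group.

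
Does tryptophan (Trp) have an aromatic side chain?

F, W, and Y each carry an aromatic ring on the side chain.
Tryptophan is in this group.

Yes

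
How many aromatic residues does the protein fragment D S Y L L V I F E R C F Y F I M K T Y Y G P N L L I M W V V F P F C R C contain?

Phenylalanine (F), tryptophan (W), and tyrosine (Y) have aromatic ring side chains.
Matching residues: Y3, F8, F12, Y13, F14, Y19, Y20, W28, F31, F33.

10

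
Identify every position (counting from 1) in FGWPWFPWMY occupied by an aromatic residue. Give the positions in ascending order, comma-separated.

1, 3, 5, 6, 8, 10

Phenylalanine (F), tryptophan (W), and tyrosine (Y) have aromatic ring side chains.
Matching residues: F1, W3, W5, F6, W8, Y10.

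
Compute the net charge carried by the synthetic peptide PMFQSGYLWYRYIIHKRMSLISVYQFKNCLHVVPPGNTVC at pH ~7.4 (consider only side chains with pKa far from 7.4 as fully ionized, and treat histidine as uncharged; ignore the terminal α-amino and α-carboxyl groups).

Near pH 7.4, K and R contribute +1 each, D and E contribute −1 each, and every other side chain (His included, as stated) is uncharged.
Positive (K, R): R11, K16, R17, K27 → +4.
Negative (D, E): none → −0.
Net charge = (+4) + (−0) = +4.

+4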